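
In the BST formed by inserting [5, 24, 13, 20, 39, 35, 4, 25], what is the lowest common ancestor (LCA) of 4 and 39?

Tree insertion order: [5, 24, 13, 20, 39, 35, 4, 25]
Tree (level-order array): [5, 4, 24, None, None, 13, 39, None, 20, 35, None, None, None, 25]
In a BST, the LCA of p=4, q=39 is the first node v on the
root-to-leaf path with p <= v <= q (go left if both < v, right if both > v).
Walk from root:
  at 5: 4 <= 5 <= 39, this is the LCA
LCA = 5


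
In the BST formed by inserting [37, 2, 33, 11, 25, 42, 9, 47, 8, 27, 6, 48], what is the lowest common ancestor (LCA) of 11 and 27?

Tree insertion order: [37, 2, 33, 11, 25, 42, 9, 47, 8, 27, 6, 48]
Tree (level-order array): [37, 2, 42, None, 33, None, 47, 11, None, None, 48, 9, 25, None, None, 8, None, None, 27, 6]
In a BST, the LCA of p=11, q=27 is the first node v on the
root-to-leaf path with p <= v <= q (go left if both < v, right if both > v).
Walk from root:
  at 37: both 11 and 27 < 37, go left
  at 2: both 11 and 27 > 2, go right
  at 33: both 11 and 27 < 33, go left
  at 11: 11 <= 11 <= 27, this is the LCA
LCA = 11


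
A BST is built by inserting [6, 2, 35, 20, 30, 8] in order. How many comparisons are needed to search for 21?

Search path for 21: 6 -> 35 -> 20 -> 30
Found: False
Comparisons: 4


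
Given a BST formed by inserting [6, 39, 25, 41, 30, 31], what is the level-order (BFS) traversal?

Tree insertion order: [6, 39, 25, 41, 30, 31]
Tree (level-order array): [6, None, 39, 25, 41, None, 30, None, None, None, 31]
BFS from the root, enqueuing left then right child of each popped node:
  queue [6] -> pop 6, enqueue [39], visited so far: [6]
  queue [39] -> pop 39, enqueue [25, 41], visited so far: [6, 39]
  queue [25, 41] -> pop 25, enqueue [30], visited so far: [6, 39, 25]
  queue [41, 30] -> pop 41, enqueue [none], visited so far: [6, 39, 25, 41]
  queue [30] -> pop 30, enqueue [31], visited so far: [6, 39, 25, 41, 30]
  queue [31] -> pop 31, enqueue [none], visited so far: [6, 39, 25, 41, 30, 31]
Result: [6, 39, 25, 41, 30, 31]


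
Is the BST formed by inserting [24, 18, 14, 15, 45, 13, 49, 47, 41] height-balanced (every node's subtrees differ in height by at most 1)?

Tree (level-order array): [24, 18, 45, 14, None, 41, 49, 13, 15, None, None, 47]
Definition: a tree is height-balanced if, at every node, |h(left) - h(right)| <= 1 (empty subtree has height -1).
Bottom-up per-node check:
  node 13: h_left=-1, h_right=-1, diff=0 [OK], height=0
  node 15: h_left=-1, h_right=-1, diff=0 [OK], height=0
  node 14: h_left=0, h_right=0, diff=0 [OK], height=1
  node 18: h_left=1, h_right=-1, diff=2 [FAIL (|1--1|=2 > 1)], height=2
  node 41: h_left=-1, h_right=-1, diff=0 [OK], height=0
  node 47: h_left=-1, h_right=-1, diff=0 [OK], height=0
  node 49: h_left=0, h_right=-1, diff=1 [OK], height=1
  node 45: h_left=0, h_right=1, diff=1 [OK], height=2
  node 24: h_left=2, h_right=2, diff=0 [OK], height=3
Node 18 violates the condition: |1 - -1| = 2 > 1.
Result: Not balanced


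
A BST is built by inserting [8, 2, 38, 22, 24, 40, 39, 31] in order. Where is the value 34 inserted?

Starting tree (level order): [8, 2, 38, None, None, 22, 40, None, 24, 39, None, None, 31]
Insertion path: 8 -> 38 -> 22 -> 24 -> 31
Result: insert 34 as right child of 31
Final tree (level order): [8, 2, 38, None, None, 22, 40, None, 24, 39, None, None, 31, None, None, None, 34]


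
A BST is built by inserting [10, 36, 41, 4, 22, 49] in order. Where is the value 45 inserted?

Starting tree (level order): [10, 4, 36, None, None, 22, 41, None, None, None, 49]
Insertion path: 10 -> 36 -> 41 -> 49
Result: insert 45 as left child of 49
Final tree (level order): [10, 4, 36, None, None, 22, 41, None, None, None, 49, 45]


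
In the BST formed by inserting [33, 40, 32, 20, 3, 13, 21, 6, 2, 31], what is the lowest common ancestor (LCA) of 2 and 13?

Tree insertion order: [33, 40, 32, 20, 3, 13, 21, 6, 2, 31]
Tree (level-order array): [33, 32, 40, 20, None, None, None, 3, 21, 2, 13, None, 31, None, None, 6]
In a BST, the LCA of p=2, q=13 is the first node v on the
root-to-leaf path with p <= v <= q (go left if both < v, right if both > v).
Walk from root:
  at 33: both 2 and 13 < 33, go left
  at 32: both 2 and 13 < 32, go left
  at 20: both 2 and 13 < 20, go left
  at 3: 2 <= 3 <= 13, this is the LCA
LCA = 3


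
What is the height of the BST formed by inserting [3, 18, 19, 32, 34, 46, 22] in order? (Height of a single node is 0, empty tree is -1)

Insertion order: [3, 18, 19, 32, 34, 46, 22]
Tree (level-order array): [3, None, 18, None, 19, None, 32, 22, 34, None, None, None, 46]
Compute height bottom-up (empty subtree = -1):
  height(22) = 1 + max(-1, -1) = 0
  height(46) = 1 + max(-1, -1) = 0
  height(34) = 1 + max(-1, 0) = 1
  height(32) = 1 + max(0, 1) = 2
  height(19) = 1 + max(-1, 2) = 3
  height(18) = 1 + max(-1, 3) = 4
  height(3) = 1 + max(-1, 4) = 5
Height = 5


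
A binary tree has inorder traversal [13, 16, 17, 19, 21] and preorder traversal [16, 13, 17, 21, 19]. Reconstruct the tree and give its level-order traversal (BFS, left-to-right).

Inorder:  [13, 16, 17, 19, 21]
Preorder: [16, 13, 17, 21, 19]
Algorithm: preorder visits root first, so consume preorder in order;
for each root, split the current inorder slice at that value into
left-subtree inorder and right-subtree inorder, then recurse.
Recursive splits:
  root=16; inorder splits into left=[13], right=[17, 19, 21]
  root=13; inorder splits into left=[], right=[]
  root=17; inorder splits into left=[], right=[19, 21]
  root=21; inorder splits into left=[19], right=[]
  root=19; inorder splits into left=[], right=[]
Reconstructed level-order: [16, 13, 17, 21, 19]


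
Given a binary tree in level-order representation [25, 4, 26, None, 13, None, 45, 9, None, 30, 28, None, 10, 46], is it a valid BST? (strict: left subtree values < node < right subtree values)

Level-order array: [25, 4, 26, None, 13, None, 45, 9, None, 30, 28, None, 10, 46]
Validate using subtree bounds (lo, hi): at each node, require lo < value < hi,
then recurse left with hi=value and right with lo=value.
Preorder trace (stopping at first violation):
  at node 25 with bounds (-inf, +inf): OK
  at node 4 with bounds (-inf, 25): OK
  at node 13 with bounds (4, 25): OK
  at node 9 with bounds (4, 13): OK
  at node 10 with bounds (9, 13): OK
  at node 26 with bounds (25, +inf): OK
  at node 45 with bounds (26, +inf): OK
  at node 30 with bounds (26, 45): OK
  at node 46 with bounds (26, 30): VIOLATION
Node 46 violates its bound: not (26 < 46 < 30).
Result: Not a valid BST


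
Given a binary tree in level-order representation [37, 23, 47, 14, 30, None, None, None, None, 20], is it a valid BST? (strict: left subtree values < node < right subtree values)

Level-order array: [37, 23, 47, 14, 30, None, None, None, None, 20]
Validate using subtree bounds (lo, hi): at each node, require lo < value < hi,
then recurse left with hi=value and right with lo=value.
Preorder trace (stopping at first violation):
  at node 37 with bounds (-inf, +inf): OK
  at node 23 with bounds (-inf, 37): OK
  at node 14 with bounds (-inf, 23): OK
  at node 30 with bounds (23, 37): OK
  at node 20 with bounds (23, 30): VIOLATION
Node 20 violates its bound: not (23 < 20 < 30).
Result: Not a valid BST


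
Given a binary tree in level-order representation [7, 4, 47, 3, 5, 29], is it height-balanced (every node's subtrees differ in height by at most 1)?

Tree (level-order array): [7, 4, 47, 3, 5, 29]
Definition: a tree is height-balanced if, at every node, |h(left) - h(right)| <= 1 (empty subtree has height -1).
Bottom-up per-node check:
  node 3: h_left=-1, h_right=-1, diff=0 [OK], height=0
  node 5: h_left=-1, h_right=-1, diff=0 [OK], height=0
  node 4: h_left=0, h_right=0, diff=0 [OK], height=1
  node 29: h_left=-1, h_right=-1, diff=0 [OK], height=0
  node 47: h_left=0, h_right=-1, diff=1 [OK], height=1
  node 7: h_left=1, h_right=1, diff=0 [OK], height=2
All nodes satisfy the balance condition.
Result: Balanced


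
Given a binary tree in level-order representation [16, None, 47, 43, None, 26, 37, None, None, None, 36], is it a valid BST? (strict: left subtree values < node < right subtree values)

Level-order array: [16, None, 47, 43, None, 26, 37, None, None, None, 36]
Validate using subtree bounds (lo, hi): at each node, require lo < value < hi,
then recurse left with hi=value and right with lo=value.
Preorder trace (stopping at first violation):
  at node 16 with bounds (-inf, +inf): OK
  at node 47 with bounds (16, +inf): OK
  at node 43 with bounds (16, 47): OK
  at node 26 with bounds (16, 43): OK
  at node 37 with bounds (43, 47): VIOLATION
Node 37 violates its bound: not (43 < 37 < 47).
Result: Not a valid BST


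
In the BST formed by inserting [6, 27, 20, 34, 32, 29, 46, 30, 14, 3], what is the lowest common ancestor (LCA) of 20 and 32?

Tree insertion order: [6, 27, 20, 34, 32, 29, 46, 30, 14, 3]
Tree (level-order array): [6, 3, 27, None, None, 20, 34, 14, None, 32, 46, None, None, 29, None, None, None, None, 30]
In a BST, the LCA of p=20, q=32 is the first node v on the
root-to-leaf path with p <= v <= q (go left if both < v, right if both > v).
Walk from root:
  at 6: both 20 and 32 > 6, go right
  at 27: 20 <= 27 <= 32, this is the LCA
LCA = 27


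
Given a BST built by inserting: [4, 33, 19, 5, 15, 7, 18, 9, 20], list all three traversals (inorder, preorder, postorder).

Tree insertion order: [4, 33, 19, 5, 15, 7, 18, 9, 20]
Tree (level-order array): [4, None, 33, 19, None, 5, 20, None, 15, None, None, 7, 18, None, 9]
Inorder (L, root, R): [4, 5, 7, 9, 15, 18, 19, 20, 33]
Preorder (root, L, R): [4, 33, 19, 5, 15, 7, 9, 18, 20]
Postorder (L, R, root): [9, 7, 18, 15, 5, 20, 19, 33, 4]


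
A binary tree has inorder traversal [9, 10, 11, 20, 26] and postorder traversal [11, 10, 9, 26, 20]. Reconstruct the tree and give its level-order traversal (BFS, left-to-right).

Inorder:   [9, 10, 11, 20, 26]
Postorder: [11, 10, 9, 26, 20]
Algorithm: postorder visits root last, so walk postorder right-to-left;
each value is the root of the current inorder slice — split it at that
value, recurse on the right subtree first, then the left.
Recursive splits:
  root=20; inorder splits into left=[9, 10, 11], right=[26]
  root=26; inorder splits into left=[], right=[]
  root=9; inorder splits into left=[], right=[10, 11]
  root=10; inorder splits into left=[], right=[11]
  root=11; inorder splits into left=[], right=[]
Reconstructed level-order: [20, 9, 26, 10, 11]


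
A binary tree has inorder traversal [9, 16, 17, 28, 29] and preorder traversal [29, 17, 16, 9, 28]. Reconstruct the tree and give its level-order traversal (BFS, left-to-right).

Inorder:  [9, 16, 17, 28, 29]
Preorder: [29, 17, 16, 9, 28]
Algorithm: preorder visits root first, so consume preorder in order;
for each root, split the current inorder slice at that value into
left-subtree inorder and right-subtree inorder, then recurse.
Recursive splits:
  root=29; inorder splits into left=[9, 16, 17, 28], right=[]
  root=17; inorder splits into left=[9, 16], right=[28]
  root=16; inorder splits into left=[9], right=[]
  root=9; inorder splits into left=[], right=[]
  root=28; inorder splits into left=[], right=[]
Reconstructed level-order: [29, 17, 16, 28, 9]


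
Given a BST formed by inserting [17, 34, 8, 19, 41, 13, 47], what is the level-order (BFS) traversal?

Tree insertion order: [17, 34, 8, 19, 41, 13, 47]
Tree (level-order array): [17, 8, 34, None, 13, 19, 41, None, None, None, None, None, 47]
BFS from the root, enqueuing left then right child of each popped node:
  queue [17] -> pop 17, enqueue [8, 34], visited so far: [17]
  queue [8, 34] -> pop 8, enqueue [13], visited so far: [17, 8]
  queue [34, 13] -> pop 34, enqueue [19, 41], visited so far: [17, 8, 34]
  queue [13, 19, 41] -> pop 13, enqueue [none], visited so far: [17, 8, 34, 13]
  queue [19, 41] -> pop 19, enqueue [none], visited so far: [17, 8, 34, 13, 19]
  queue [41] -> pop 41, enqueue [47], visited so far: [17, 8, 34, 13, 19, 41]
  queue [47] -> pop 47, enqueue [none], visited so far: [17, 8, 34, 13, 19, 41, 47]
Result: [17, 8, 34, 13, 19, 41, 47]


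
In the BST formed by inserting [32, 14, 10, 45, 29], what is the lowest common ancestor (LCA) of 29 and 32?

Tree insertion order: [32, 14, 10, 45, 29]
Tree (level-order array): [32, 14, 45, 10, 29]
In a BST, the LCA of p=29, q=32 is the first node v on the
root-to-leaf path with p <= v <= q (go left if both < v, right if both > v).
Walk from root:
  at 32: 29 <= 32 <= 32, this is the LCA
LCA = 32


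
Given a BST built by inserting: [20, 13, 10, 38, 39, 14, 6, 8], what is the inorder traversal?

Tree insertion order: [20, 13, 10, 38, 39, 14, 6, 8]
Tree (level-order array): [20, 13, 38, 10, 14, None, 39, 6, None, None, None, None, None, None, 8]
Inorder traversal: [6, 8, 10, 13, 14, 20, 38, 39]


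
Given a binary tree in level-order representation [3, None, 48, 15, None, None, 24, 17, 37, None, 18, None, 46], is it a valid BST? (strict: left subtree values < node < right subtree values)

Level-order array: [3, None, 48, 15, None, None, 24, 17, 37, None, 18, None, 46]
Validate using subtree bounds (lo, hi): at each node, require lo < value < hi,
then recurse left with hi=value and right with lo=value.
Preorder trace (stopping at first violation):
  at node 3 with bounds (-inf, +inf): OK
  at node 48 with bounds (3, +inf): OK
  at node 15 with bounds (3, 48): OK
  at node 24 with bounds (15, 48): OK
  at node 17 with bounds (15, 24): OK
  at node 18 with bounds (17, 24): OK
  at node 37 with bounds (24, 48): OK
  at node 46 with bounds (37, 48): OK
No violation found at any node.
Result: Valid BST


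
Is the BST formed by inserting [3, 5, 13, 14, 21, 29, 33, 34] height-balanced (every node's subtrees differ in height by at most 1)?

Tree (level-order array): [3, None, 5, None, 13, None, 14, None, 21, None, 29, None, 33, None, 34]
Definition: a tree is height-balanced if, at every node, |h(left) - h(right)| <= 1 (empty subtree has height -1).
Bottom-up per-node check:
  node 34: h_left=-1, h_right=-1, diff=0 [OK], height=0
  node 33: h_left=-1, h_right=0, diff=1 [OK], height=1
  node 29: h_left=-1, h_right=1, diff=2 [FAIL (|-1-1|=2 > 1)], height=2
  node 21: h_left=-1, h_right=2, diff=3 [FAIL (|-1-2|=3 > 1)], height=3
  node 14: h_left=-1, h_right=3, diff=4 [FAIL (|-1-3|=4 > 1)], height=4
  node 13: h_left=-1, h_right=4, diff=5 [FAIL (|-1-4|=5 > 1)], height=5
  node 5: h_left=-1, h_right=5, diff=6 [FAIL (|-1-5|=6 > 1)], height=6
  node 3: h_left=-1, h_right=6, diff=7 [FAIL (|-1-6|=7 > 1)], height=7
Node 29 violates the condition: |-1 - 1| = 2 > 1.
Result: Not balanced


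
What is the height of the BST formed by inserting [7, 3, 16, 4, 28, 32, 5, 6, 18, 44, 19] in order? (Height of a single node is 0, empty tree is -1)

Insertion order: [7, 3, 16, 4, 28, 32, 5, 6, 18, 44, 19]
Tree (level-order array): [7, 3, 16, None, 4, None, 28, None, 5, 18, 32, None, 6, None, 19, None, 44]
Compute height bottom-up (empty subtree = -1):
  height(6) = 1 + max(-1, -1) = 0
  height(5) = 1 + max(-1, 0) = 1
  height(4) = 1 + max(-1, 1) = 2
  height(3) = 1 + max(-1, 2) = 3
  height(19) = 1 + max(-1, -1) = 0
  height(18) = 1 + max(-1, 0) = 1
  height(44) = 1 + max(-1, -1) = 0
  height(32) = 1 + max(-1, 0) = 1
  height(28) = 1 + max(1, 1) = 2
  height(16) = 1 + max(-1, 2) = 3
  height(7) = 1 + max(3, 3) = 4
Height = 4


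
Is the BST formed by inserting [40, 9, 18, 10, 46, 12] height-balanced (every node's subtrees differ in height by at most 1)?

Tree (level-order array): [40, 9, 46, None, 18, None, None, 10, None, None, 12]
Definition: a tree is height-balanced if, at every node, |h(left) - h(right)| <= 1 (empty subtree has height -1).
Bottom-up per-node check:
  node 12: h_left=-1, h_right=-1, diff=0 [OK], height=0
  node 10: h_left=-1, h_right=0, diff=1 [OK], height=1
  node 18: h_left=1, h_right=-1, diff=2 [FAIL (|1--1|=2 > 1)], height=2
  node 9: h_left=-1, h_right=2, diff=3 [FAIL (|-1-2|=3 > 1)], height=3
  node 46: h_left=-1, h_right=-1, diff=0 [OK], height=0
  node 40: h_left=3, h_right=0, diff=3 [FAIL (|3-0|=3 > 1)], height=4
Node 18 violates the condition: |1 - -1| = 2 > 1.
Result: Not balanced


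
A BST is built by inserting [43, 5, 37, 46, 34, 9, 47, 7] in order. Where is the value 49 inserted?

Starting tree (level order): [43, 5, 46, None, 37, None, 47, 34, None, None, None, 9, None, 7]
Insertion path: 43 -> 46 -> 47
Result: insert 49 as right child of 47
Final tree (level order): [43, 5, 46, None, 37, None, 47, 34, None, None, 49, 9, None, None, None, 7]


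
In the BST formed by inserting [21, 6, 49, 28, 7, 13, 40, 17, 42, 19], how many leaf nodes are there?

Tree built from: [21, 6, 49, 28, 7, 13, 40, 17, 42, 19]
Tree (level-order array): [21, 6, 49, None, 7, 28, None, None, 13, None, 40, None, 17, None, 42, None, 19]
Rule: A leaf has 0 children.
Per-node child counts:
  node 21: 2 child(ren)
  node 6: 1 child(ren)
  node 7: 1 child(ren)
  node 13: 1 child(ren)
  node 17: 1 child(ren)
  node 19: 0 child(ren)
  node 49: 1 child(ren)
  node 28: 1 child(ren)
  node 40: 1 child(ren)
  node 42: 0 child(ren)
Matching nodes: [19, 42]
Count of leaf nodes: 2


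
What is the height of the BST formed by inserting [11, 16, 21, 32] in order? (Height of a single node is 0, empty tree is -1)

Insertion order: [11, 16, 21, 32]
Tree (level-order array): [11, None, 16, None, 21, None, 32]
Compute height bottom-up (empty subtree = -1):
  height(32) = 1 + max(-1, -1) = 0
  height(21) = 1 + max(-1, 0) = 1
  height(16) = 1 + max(-1, 1) = 2
  height(11) = 1 + max(-1, 2) = 3
Height = 3


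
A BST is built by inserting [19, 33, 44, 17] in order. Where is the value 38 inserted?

Starting tree (level order): [19, 17, 33, None, None, None, 44]
Insertion path: 19 -> 33 -> 44
Result: insert 38 as left child of 44
Final tree (level order): [19, 17, 33, None, None, None, 44, 38]


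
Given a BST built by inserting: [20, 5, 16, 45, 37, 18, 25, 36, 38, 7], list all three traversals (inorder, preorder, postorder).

Tree insertion order: [20, 5, 16, 45, 37, 18, 25, 36, 38, 7]
Tree (level-order array): [20, 5, 45, None, 16, 37, None, 7, 18, 25, 38, None, None, None, None, None, 36]
Inorder (L, root, R): [5, 7, 16, 18, 20, 25, 36, 37, 38, 45]
Preorder (root, L, R): [20, 5, 16, 7, 18, 45, 37, 25, 36, 38]
Postorder (L, R, root): [7, 18, 16, 5, 36, 25, 38, 37, 45, 20]


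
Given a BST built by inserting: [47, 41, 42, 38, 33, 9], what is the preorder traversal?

Tree insertion order: [47, 41, 42, 38, 33, 9]
Tree (level-order array): [47, 41, None, 38, 42, 33, None, None, None, 9]
Preorder traversal: [47, 41, 38, 33, 9, 42]


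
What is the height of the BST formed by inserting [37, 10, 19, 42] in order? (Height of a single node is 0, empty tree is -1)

Insertion order: [37, 10, 19, 42]
Tree (level-order array): [37, 10, 42, None, 19]
Compute height bottom-up (empty subtree = -1):
  height(19) = 1 + max(-1, -1) = 0
  height(10) = 1 + max(-1, 0) = 1
  height(42) = 1 + max(-1, -1) = 0
  height(37) = 1 + max(1, 0) = 2
Height = 2


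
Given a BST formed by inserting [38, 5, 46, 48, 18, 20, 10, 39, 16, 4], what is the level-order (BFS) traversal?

Tree insertion order: [38, 5, 46, 48, 18, 20, 10, 39, 16, 4]
Tree (level-order array): [38, 5, 46, 4, 18, 39, 48, None, None, 10, 20, None, None, None, None, None, 16]
BFS from the root, enqueuing left then right child of each popped node:
  queue [38] -> pop 38, enqueue [5, 46], visited so far: [38]
  queue [5, 46] -> pop 5, enqueue [4, 18], visited so far: [38, 5]
  queue [46, 4, 18] -> pop 46, enqueue [39, 48], visited so far: [38, 5, 46]
  queue [4, 18, 39, 48] -> pop 4, enqueue [none], visited so far: [38, 5, 46, 4]
  queue [18, 39, 48] -> pop 18, enqueue [10, 20], visited so far: [38, 5, 46, 4, 18]
  queue [39, 48, 10, 20] -> pop 39, enqueue [none], visited so far: [38, 5, 46, 4, 18, 39]
  queue [48, 10, 20] -> pop 48, enqueue [none], visited so far: [38, 5, 46, 4, 18, 39, 48]
  queue [10, 20] -> pop 10, enqueue [16], visited so far: [38, 5, 46, 4, 18, 39, 48, 10]
  queue [20, 16] -> pop 20, enqueue [none], visited so far: [38, 5, 46, 4, 18, 39, 48, 10, 20]
  queue [16] -> pop 16, enqueue [none], visited so far: [38, 5, 46, 4, 18, 39, 48, 10, 20, 16]
Result: [38, 5, 46, 4, 18, 39, 48, 10, 20, 16]


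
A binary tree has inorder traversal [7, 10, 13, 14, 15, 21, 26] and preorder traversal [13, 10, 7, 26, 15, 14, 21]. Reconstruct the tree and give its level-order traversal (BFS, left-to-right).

Inorder:  [7, 10, 13, 14, 15, 21, 26]
Preorder: [13, 10, 7, 26, 15, 14, 21]
Algorithm: preorder visits root first, so consume preorder in order;
for each root, split the current inorder slice at that value into
left-subtree inorder and right-subtree inorder, then recurse.
Recursive splits:
  root=13; inorder splits into left=[7, 10], right=[14, 15, 21, 26]
  root=10; inorder splits into left=[7], right=[]
  root=7; inorder splits into left=[], right=[]
  root=26; inorder splits into left=[14, 15, 21], right=[]
  root=15; inorder splits into left=[14], right=[21]
  root=14; inorder splits into left=[], right=[]
  root=21; inorder splits into left=[], right=[]
Reconstructed level-order: [13, 10, 26, 7, 15, 14, 21]


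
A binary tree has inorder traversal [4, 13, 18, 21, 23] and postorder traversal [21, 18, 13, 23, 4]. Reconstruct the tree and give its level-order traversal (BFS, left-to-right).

Inorder:   [4, 13, 18, 21, 23]
Postorder: [21, 18, 13, 23, 4]
Algorithm: postorder visits root last, so walk postorder right-to-left;
each value is the root of the current inorder slice — split it at that
value, recurse on the right subtree first, then the left.
Recursive splits:
  root=4; inorder splits into left=[], right=[13, 18, 21, 23]
  root=23; inorder splits into left=[13, 18, 21], right=[]
  root=13; inorder splits into left=[], right=[18, 21]
  root=18; inorder splits into left=[], right=[21]
  root=21; inorder splits into left=[], right=[]
Reconstructed level-order: [4, 23, 13, 18, 21]


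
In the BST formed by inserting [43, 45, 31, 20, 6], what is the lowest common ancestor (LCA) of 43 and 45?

Tree insertion order: [43, 45, 31, 20, 6]
Tree (level-order array): [43, 31, 45, 20, None, None, None, 6]
In a BST, the LCA of p=43, q=45 is the first node v on the
root-to-leaf path with p <= v <= q (go left if both < v, right if both > v).
Walk from root:
  at 43: 43 <= 43 <= 45, this is the LCA
LCA = 43


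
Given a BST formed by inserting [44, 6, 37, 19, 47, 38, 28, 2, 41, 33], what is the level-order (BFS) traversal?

Tree insertion order: [44, 6, 37, 19, 47, 38, 28, 2, 41, 33]
Tree (level-order array): [44, 6, 47, 2, 37, None, None, None, None, 19, 38, None, 28, None, 41, None, 33]
BFS from the root, enqueuing left then right child of each popped node:
  queue [44] -> pop 44, enqueue [6, 47], visited so far: [44]
  queue [6, 47] -> pop 6, enqueue [2, 37], visited so far: [44, 6]
  queue [47, 2, 37] -> pop 47, enqueue [none], visited so far: [44, 6, 47]
  queue [2, 37] -> pop 2, enqueue [none], visited so far: [44, 6, 47, 2]
  queue [37] -> pop 37, enqueue [19, 38], visited so far: [44, 6, 47, 2, 37]
  queue [19, 38] -> pop 19, enqueue [28], visited so far: [44, 6, 47, 2, 37, 19]
  queue [38, 28] -> pop 38, enqueue [41], visited so far: [44, 6, 47, 2, 37, 19, 38]
  queue [28, 41] -> pop 28, enqueue [33], visited so far: [44, 6, 47, 2, 37, 19, 38, 28]
  queue [41, 33] -> pop 41, enqueue [none], visited so far: [44, 6, 47, 2, 37, 19, 38, 28, 41]
  queue [33] -> pop 33, enqueue [none], visited so far: [44, 6, 47, 2, 37, 19, 38, 28, 41, 33]
Result: [44, 6, 47, 2, 37, 19, 38, 28, 41, 33]


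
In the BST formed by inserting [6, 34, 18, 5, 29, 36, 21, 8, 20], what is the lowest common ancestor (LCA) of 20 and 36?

Tree insertion order: [6, 34, 18, 5, 29, 36, 21, 8, 20]
Tree (level-order array): [6, 5, 34, None, None, 18, 36, 8, 29, None, None, None, None, 21, None, 20]
In a BST, the LCA of p=20, q=36 is the first node v on the
root-to-leaf path with p <= v <= q (go left if both < v, right if both > v).
Walk from root:
  at 6: both 20 and 36 > 6, go right
  at 34: 20 <= 34 <= 36, this is the LCA
LCA = 34


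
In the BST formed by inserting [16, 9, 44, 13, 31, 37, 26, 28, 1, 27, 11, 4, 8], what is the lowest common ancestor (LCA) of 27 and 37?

Tree insertion order: [16, 9, 44, 13, 31, 37, 26, 28, 1, 27, 11, 4, 8]
Tree (level-order array): [16, 9, 44, 1, 13, 31, None, None, 4, 11, None, 26, 37, None, 8, None, None, None, 28, None, None, None, None, 27]
In a BST, the LCA of p=27, q=37 is the first node v on the
root-to-leaf path with p <= v <= q (go left if both < v, right if both > v).
Walk from root:
  at 16: both 27 and 37 > 16, go right
  at 44: both 27 and 37 < 44, go left
  at 31: 27 <= 31 <= 37, this is the LCA
LCA = 31


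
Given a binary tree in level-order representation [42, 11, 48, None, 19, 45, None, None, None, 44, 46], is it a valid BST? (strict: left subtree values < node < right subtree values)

Level-order array: [42, 11, 48, None, 19, 45, None, None, None, 44, 46]
Validate using subtree bounds (lo, hi): at each node, require lo < value < hi,
then recurse left with hi=value and right with lo=value.
Preorder trace (stopping at first violation):
  at node 42 with bounds (-inf, +inf): OK
  at node 11 with bounds (-inf, 42): OK
  at node 19 with bounds (11, 42): OK
  at node 48 with bounds (42, +inf): OK
  at node 45 with bounds (42, 48): OK
  at node 44 with bounds (42, 45): OK
  at node 46 with bounds (45, 48): OK
No violation found at any node.
Result: Valid BST


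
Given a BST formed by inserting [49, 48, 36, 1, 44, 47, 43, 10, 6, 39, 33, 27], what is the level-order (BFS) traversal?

Tree insertion order: [49, 48, 36, 1, 44, 47, 43, 10, 6, 39, 33, 27]
Tree (level-order array): [49, 48, None, 36, None, 1, 44, None, 10, 43, 47, 6, 33, 39, None, None, None, None, None, 27]
BFS from the root, enqueuing left then right child of each popped node:
  queue [49] -> pop 49, enqueue [48], visited so far: [49]
  queue [48] -> pop 48, enqueue [36], visited so far: [49, 48]
  queue [36] -> pop 36, enqueue [1, 44], visited so far: [49, 48, 36]
  queue [1, 44] -> pop 1, enqueue [10], visited so far: [49, 48, 36, 1]
  queue [44, 10] -> pop 44, enqueue [43, 47], visited so far: [49, 48, 36, 1, 44]
  queue [10, 43, 47] -> pop 10, enqueue [6, 33], visited so far: [49, 48, 36, 1, 44, 10]
  queue [43, 47, 6, 33] -> pop 43, enqueue [39], visited so far: [49, 48, 36, 1, 44, 10, 43]
  queue [47, 6, 33, 39] -> pop 47, enqueue [none], visited so far: [49, 48, 36, 1, 44, 10, 43, 47]
  queue [6, 33, 39] -> pop 6, enqueue [none], visited so far: [49, 48, 36, 1, 44, 10, 43, 47, 6]
  queue [33, 39] -> pop 33, enqueue [27], visited so far: [49, 48, 36, 1, 44, 10, 43, 47, 6, 33]
  queue [39, 27] -> pop 39, enqueue [none], visited so far: [49, 48, 36, 1, 44, 10, 43, 47, 6, 33, 39]
  queue [27] -> pop 27, enqueue [none], visited so far: [49, 48, 36, 1, 44, 10, 43, 47, 6, 33, 39, 27]
Result: [49, 48, 36, 1, 44, 10, 43, 47, 6, 33, 39, 27]


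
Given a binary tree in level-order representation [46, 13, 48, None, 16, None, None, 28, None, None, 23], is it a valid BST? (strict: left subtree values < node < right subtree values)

Level-order array: [46, 13, 48, None, 16, None, None, 28, None, None, 23]
Validate using subtree bounds (lo, hi): at each node, require lo < value < hi,
then recurse left with hi=value and right with lo=value.
Preorder trace (stopping at first violation):
  at node 46 with bounds (-inf, +inf): OK
  at node 13 with bounds (-inf, 46): OK
  at node 16 with bounds (13, 46): OK
  at node 28 with bounds (13, 16): VIOLATION
Node 28 violates its bound: not (13 < 28 < 16).
Result: Not a valid BST


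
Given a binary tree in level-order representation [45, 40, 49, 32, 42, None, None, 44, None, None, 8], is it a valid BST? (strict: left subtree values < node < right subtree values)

Level-order array: [45, 40, 49, 32, 42, None, None, 44, None, None, 8]
Validate using subtree bounds (lo, hi): at each node, require lo < value < hi,
then recurse left with hi=value and right with lo=value.
Preorder trace (stopping at first violation):
  at node 45 with bounds (-inf, +inf): OK
  at node 40 with bounds (-inf, 45): OK
  at node 32 with bounds (-inf, 40): OK
  at node 44 with bounds (-inf, 32): VIOLATION
Node 44 violates its bound: not (-inf < 44 < 32).
Result: Not a valid BST


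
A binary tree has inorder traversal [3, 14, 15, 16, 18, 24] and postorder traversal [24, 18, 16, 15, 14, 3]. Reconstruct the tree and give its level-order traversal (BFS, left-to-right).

Inorder:   [3, 14, 15, 16, 18, 24]
Postorder: [24, 18, 16, 15, 14, 3]
Algorithm: postorder visits root last, so walk postorder right-to-left;
each value is the root of the current inorder slice — split it at that
value, recurse on the right subtree first, then the left.
Recursive splits:
  root=3; inorder splits into left=[], right=[14, 15, 16, 18, 24]
  root=14; inorder splits into left=[], right=[15, 16, 18, 24]
  root=15; inorder splits into left=[], right=[16, 18, 24]
  root=16; inorder splits into left=[], right=[18, 24]
  root=18; inorder splits into left=[], right=[24]
  root=24; inorder splits into left=[], right=[]
Reconstructed level-order: [3, 14, 15, 16, 18, 24]


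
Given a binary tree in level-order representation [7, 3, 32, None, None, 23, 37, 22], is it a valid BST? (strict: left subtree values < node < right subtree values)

Level-order array: [7, 3, 32, None, None, 23, 37, 22]
Validate using subtree bounds (lo, hi): at each node, require lo < value < hi,
then recurse left with hi=value and right with lo=value.
Preorder trace (stopping at first violation):
  at node 7 with bounds (-inf, +inf): OK
  at node 3 with bounds (-inf, 7): OK
  at node 32 with bounds (7, +inf): OK
  at node 23 with bounds (7, 32): OK
  at node 22 with bounds (7, 23): OK
  at node 37 with bounds (32, +inf): OK
No violation found at any node.
Result: Valid BST


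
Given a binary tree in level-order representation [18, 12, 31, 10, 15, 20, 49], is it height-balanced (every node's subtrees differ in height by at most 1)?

Tree (level-order array): [18, 12, 31, 10, 15, 20, 49]
Definition: a tree is height-balanced if, at every node, |h(left) - h(right)| <= 1 (empty subtree has height -1).
Bottom-up per-node check:
  node 10: h_left=-1, h_right=-1, diff=0 [OK], height=0
  node 15: h_left=-1, h_right=-1, diff=0 [OK], height=0
  node 12: h_left=0, h_right=0, diff=0 [OK], height=1
  node 20: h_left=-1, h_right=-1, diff=0 [OK], height=0
  node 49: h_left=-1, h_right=-1, diff=0 [OK], height=0
  node 31: h_left=0, h_right=0, diff=0 [OK], height=1
  node 18: h_left=1, h_right=1, diff=0 [OK], height=2
All nodes satisfy the balance condition.
Result: Balanced


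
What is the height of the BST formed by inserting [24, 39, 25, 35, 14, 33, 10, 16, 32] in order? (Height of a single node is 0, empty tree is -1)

Insertion order: [24, 39, 25, 35, 14, 33, 10, 16, 32]
Tree (level-order array): [24, 14, 39, 10, 16, 25, None, None, None, None, None, None, 35, 33, None, 32]
Compute height bottom-up (empty subtree = -1):
  height(10) = 1 + max(-1, -1) = 0
  height(16) = 1 + max(-1, -1) = 0
  height(14) = 1 + max(0, 0) = 1
  height(32) = 1 + max(-1, -1) = 0
  height(33) = 1 + max(0, -1) = 1
  height(35) = 1 + max(1, -1) = 2
  height(25) = 1 + max(-1, 2) = 3
  height(39) = 1 + max(3, -1) = 4
  height(24) = 1 + max(1, 4) = 5
Height = 5


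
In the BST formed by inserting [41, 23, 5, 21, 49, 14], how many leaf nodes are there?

Tree built from: [41, 23, 5, 21, 49, 14]
Tree (level-order array): [41, 23, 49, 5, None, None, None, None, 21, 14]
Rule: A leaf has 0 children.
Per-node child counts:
  node 41: 2 child(ren)
  node 23: 1 child(ren)
  node 5: 1 child(ren)
  node 21: 1 child(ren)
  node 14: 0 child(ren)
  node 49: 0 child(ren)
Matching nodes: [14, 49]
Count of leaf nodes: 2


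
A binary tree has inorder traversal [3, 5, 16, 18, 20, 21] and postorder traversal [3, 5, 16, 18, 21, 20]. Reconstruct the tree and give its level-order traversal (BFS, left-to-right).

Inorder:   [3, 5, 16, 18, 20, 21]
Postorder: [3, 5, 16, 18, 21, 20]
Algorithm: postorder visits root last, so walk postorder right-to-left;
each value is the root of the current inorder slice — split it at that
value, recurse on the right subtree first, then the left.
Recursive splits:
  root=20; inorder splits into left=[3, 5, 16, 18], right=[21]
  root=21; inorder splits into left=[], right=[]
  root=18; inorder splits into left=[3, 5, 16], right=[]
  root=16; inorder splits into left=[3, 5], right=[]
  root=5; inorder splits into left=[3], right=[]
  root=3; inorder splits into left=[], right=[]
Reconstructed level-order: [20, 18, 21, 16, 5, 3]


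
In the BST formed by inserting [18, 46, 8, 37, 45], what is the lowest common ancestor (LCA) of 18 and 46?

Tree insertion order: [18, 46, 8, 37, 45]
Tree (level-order array): [18, 8, 46, None, None, 37, None, None, 45]
In a BST, the LCA of p=18, q=46 is the first node v on the
root-to-leaf path with p <= v <= q (go left if both < v, right if both > v).
Walk from root:
  at 18: 18 <= 18 <= 46, this is the LCA
LCA = 18


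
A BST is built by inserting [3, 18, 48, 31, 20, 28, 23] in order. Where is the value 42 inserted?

Starting tree (level order): [3, None, 18, None, 48, 31, None, 20, None, None, 28, 23]
Insertion path: 3 -> 18 -> 48 -> 31
Result: insert 42 as right child of 31
Final tree (level order): [3, None, 18, None, 48, 31, None, 20, 42, None, 28, None, None, 23]


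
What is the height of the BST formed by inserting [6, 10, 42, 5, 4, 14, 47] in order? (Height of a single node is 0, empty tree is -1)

Insertion order: [6, 10, 42, 5, 4, 14, 47]
Tree (level-order array): [6, 5, 10, 4, None, None, 42, None, None, 14, 47]
Compute height bottom-up (empty subtree = -1):
  height(4) = 1 + max(-1, -1) = 0
  height(5) = 1 + max(0, -1) = 1
  height(14) = 1 + max(-1, -1) = 0
  height(47) = 1 + max(-1, -1) = 0
  height(42) = 1 + max(0, 0) = 1
  height(10) = 1 + max(-1, 1) = 2
  height(6) = 1 + max(1, 2) = 3
Height = 3


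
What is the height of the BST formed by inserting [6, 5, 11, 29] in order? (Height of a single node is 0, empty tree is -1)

Insertion order: [6, 5, 11, 29]
Tree (level-order array): [6, 5, 11, None, None, None, 29]
Compute height bottom-up (empty subtree = -1):
  height(5) = 1 + max(-1, -1) = 0
  height(29) = 1 + max(-1, -1) = 0
  height(11) = 1 + max(-1, 0) = 1
  height(6) = 1 + max(0, 1) = 2
Height = 2


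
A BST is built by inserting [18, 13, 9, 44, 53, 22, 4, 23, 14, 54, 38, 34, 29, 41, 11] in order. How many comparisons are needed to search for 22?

Search path for 22: 18 -> 44 -> 22
Found: True
Comparisons: 3


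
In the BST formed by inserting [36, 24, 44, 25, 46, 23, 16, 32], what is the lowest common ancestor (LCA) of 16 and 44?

Tree insertion order: [36, 24, 44, 25, 46, 23, 16, 32]
Tree (level-order array): [36, 24, 44, 23, 25, None, 46, 16, None, None, 32]
In a BST, the LCA of p=16, q=44 is the first node v on the
root-to-leaf path with p <= v <= q (go left if both < v, right if both > v).
Walk from root:
  at 36: 16 <= 36 <= 44, this is the LCA
LCA = 36


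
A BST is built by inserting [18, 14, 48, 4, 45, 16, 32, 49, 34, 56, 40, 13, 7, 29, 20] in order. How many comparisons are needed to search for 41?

Search path for 41: 18 -> 48 -> 45 -> 32 -> 34 -> 40
Found: False
Comparisons: 6


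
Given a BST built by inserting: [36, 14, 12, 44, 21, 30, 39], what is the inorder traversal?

Tree insertion order: [36, 14, 12, 44, 21, 30, 39]
Tree (level-order array): [36, 14, 44, 12, 21, 39, None, None, None, None, 30]
Inorder traversal: [12, 14, 21, 30, 36, 39, 44]


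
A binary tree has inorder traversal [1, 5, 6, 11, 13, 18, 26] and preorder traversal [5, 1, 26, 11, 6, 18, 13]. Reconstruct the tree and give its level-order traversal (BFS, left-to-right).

Inorder:  [1, 5, 6, 11, 13, 18, 26]
Preorder: [5, 1, 26, 11, 6, 18, 13]
Algorithm: preorder visits root first, so consume preorder in order;
for each root, split the current inorder slice at that value into
left-subtree inorder and right-subtree inorder, then recurse.
Recursive splits:
  root=5; inorder splits into left=[1], right=[6, 11, 13, 18, 26]
  root=1; inorder splits into left=[], right=[]
  root=26; inorder splits into left=[6, 11, 13, 18], right=[]
  root=11; inorder splits into left=[6], right=[13, 18]
  root=6; inorder splits into left=[], right=[]
  root=18; inorder splits into left=[13], right=[]
  root=13; inorder splits into left=[], right=[]
Reconstructed level-order: [5, 1, 26, 11, 6, 18, 13]


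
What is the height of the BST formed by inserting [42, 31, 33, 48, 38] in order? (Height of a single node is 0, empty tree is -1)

Insertion order: [42, 31, 33, 48, 38]
Tree (level-order array): [42, 31, 48, None, 33, None, None, None, 38]
Compute height bottom-up (empty subtree = -1):
  height(38) = 1 + max(-1, -1) = 0
  height(33) = 1 + max(-1, 0) = 1
  height(31) = 1 + max(-1, 1) = 2
  height(48) = 1 + max(-1, -1) = 0
  height(42) = 1 + max(2, 0) = 3
Height = 3


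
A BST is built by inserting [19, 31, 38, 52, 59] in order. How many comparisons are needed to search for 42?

Search path for 42: 19 -> 31 -> 38 -> 52
Found: False
Comparisons: 4


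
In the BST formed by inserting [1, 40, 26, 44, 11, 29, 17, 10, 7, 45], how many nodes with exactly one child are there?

Tree built from: [1, 40, 26, 44, 11, 29, 17, 10, 7, 45]
Tree (level-order array): [1, None, 40, 26, 44, 11, 29, None, 45, 10, 17, None, None, None, None, 7]
Rule: These are nodes with exactly 1 non-null child.
Per-node child counts:
  node 1: 1 child(ren)
  node 40: 2 child(ren)
  node 26: 2 child(ren)
  node 11: 2 child(ren)
  node 10: 1 child(ren)
  node 7: 0 child(ren)
  node 17: 0 child(ren)
  node 29: 0 child(ren)
  node 44: 1 child(ren)
  node 45: 0 child(ren)
Matching nodes: [1, 10, 44]
Count of nodes with exactly one child: 3


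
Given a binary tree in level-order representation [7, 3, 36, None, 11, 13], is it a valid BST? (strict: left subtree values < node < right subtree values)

Level-order array: [7, 3, 36, None, 11, 13]
Validate using subtree bounds (lo, hi): at each node, require lo < value < hi,
then recurse left with hi=value and right with lo=value.
Preorder trace (stopping at first violation):
  at node 7 with bounds (-inf, +inf): OK
  at node 3 with bounds (-inf, 7): OK
  at node 11 with bounds (3, 7): VIOLATION
Node 11 violates its bound: not (3 < 11 < 7).
Result: Not a valid BST


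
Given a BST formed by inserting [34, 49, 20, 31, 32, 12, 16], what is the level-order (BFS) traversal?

Tree insertion order: [34, 49, 20, 31, 32, 12, 16]
Tree (level-order array): [34, 20, 49, 12, 31, None, None, None, 16, None, 32]
BFS from the root, enqueuing left then right child of each popped node:
  queue [34] -> pop 34, enqueue [20, 49], visited so far: [34]
  queue [20, 49] -> pop 20, enqueue [12, 31], visited so far: [34, 20]
  queue [49, 12, 31] -> pop 49, enqueue [none], visited so far: [34, 20, 49]
  queue [12, 31] -> pop 12, enqueue [16], visited so far: [34, 20, 49, 12]
  queue [31, 16] -> pop 31, enqueue [32], visited so far: [34, 20, 49, 12, 31]
  queue [16, 32] -> pop 16, enqueue [none], visited so far: [34, 20, 49, 12, 31, 16]
  queue [32] -> pop 32, enqueue [none], visited so far: [34, 20, 49, 12, 31, 16, 32]
Result: [34, 20, 49, 12, 31, 16, 32]


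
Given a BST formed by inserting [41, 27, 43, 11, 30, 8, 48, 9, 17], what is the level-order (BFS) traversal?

Tree insertion order: [41, 27, 43, 11, 30, 8, 48, 9, 17]
Tree (level-order array): [41, 27, 43, 11, 30, None, 48, 8, 17, None, None, None, None, None, 9]
BFS from the root, enqueuing left then right child of each popped node:
  queue [41] -> pop 41, enqueue [27, 43], visited so far: [41]
  queue [27, 43] -> pop 27, enqueue [11, 30], visited so far: [41, 27]
  queue [43, 11, 30] -> pop 43, enqueue [48], visited so far: [41, 27, 43]
  queue [11, 30, 48] -> pop 11, enqueue [8, 17], visited so far: [41, 27, 43, 11]
  queue [30, 48, 8, 17] -> pop 30, enqueue [none], visited so far: [41, 27, 43, 11, 30]
  queue [48, 8, 17] -> pop 48, enqueue [none], visited so far: [41, 27, 43, 11, 30, 48]
  queue [8, 17] -> pop 8, enqueue [9], visited so far: [41, 27, 43, 11, 30, 48, 8]
  queue [17, 9] -> pop 17, enqueue [none], visited so far: [41, 27, 43, 11, 30, 48, 8, 17]
  queue [9] -> pop 9, enqueue [none], visited so far: [41, 27, 43, 11, 30, 48, 8, 17, 9]
Result: [41, 27, 43, 11, 30, 48, 8, 17, 9]
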